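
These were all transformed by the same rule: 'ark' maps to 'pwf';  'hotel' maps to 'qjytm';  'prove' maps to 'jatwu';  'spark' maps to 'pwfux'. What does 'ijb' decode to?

wed

The output letters match the input read backwards, each shifted +5: ark reversed is kra. Read the word backwards and shift each letter +5.
Undoing it on ijb: shift back: i−5=d, j−5=e, b−5=w → dew; then reverse → wed.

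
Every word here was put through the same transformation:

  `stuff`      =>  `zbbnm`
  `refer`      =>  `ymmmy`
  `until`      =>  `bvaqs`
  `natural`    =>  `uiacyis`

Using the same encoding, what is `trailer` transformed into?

azhqsmy

Shifts by position in stuff: pos 0: s→z (+7), pos 1: t→b (+8), pos 2: u→b (+7), pos 3: f→n (+8) — repeating every 2. A repeating key of period 2 is used — shifts +7, +8 over and over.
Applying it to trailer: t+7=a, r+8=z, a+7=h, i+8=q, l+7=s, e+8=m, r+7=y.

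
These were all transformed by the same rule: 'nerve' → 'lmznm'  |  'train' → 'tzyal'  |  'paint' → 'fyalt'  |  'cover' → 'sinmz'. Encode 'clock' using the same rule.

srisu

n(13)→l(11) and e(4)→m(12) fit y≡23x+24 (mod 26); the inverse of 23 mod 26 is 17. This is an affine cipher: with a=0,…,z=25, each position x becomes (23x+24) mod 26.
On clock: c(2)→23·2+24≡18=s; l(11)→23·11+24≡17=r; o(14)→23·14+24≡8=i; c(2)→23·2+24≡18=s; k(10)→23·10+24≡20=u (all mod 26).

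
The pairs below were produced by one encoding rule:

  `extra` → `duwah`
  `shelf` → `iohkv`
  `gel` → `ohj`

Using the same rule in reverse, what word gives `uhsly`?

viper

Two steps: reverse the string, then apply a Caesar shift of +3.
Decoding uhsly: shift back: u−3=r, h−3=e, s−3=p, l−3=i, y−3=v → repiv; then reverse → viper.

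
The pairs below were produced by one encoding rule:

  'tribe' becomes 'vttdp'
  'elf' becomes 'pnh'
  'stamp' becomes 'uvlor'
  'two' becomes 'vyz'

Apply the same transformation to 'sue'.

ufp

The shift depends on letter class: consonant t→v is +2, but vowel i→t is +11. The rule splits by letter class: vowels +11, consonants +2.
Applying it to sue: s(cons)+2=u, u(vowel)+11=f, e(vowel)+11=p.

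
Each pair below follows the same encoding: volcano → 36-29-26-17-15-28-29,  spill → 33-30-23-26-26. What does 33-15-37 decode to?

saw

v is letter #22 and maps to 36: an offset of 14. Letters become their 1-based position plus 14 (so a→15, b→16, …).
Undoing it on 33-15-37: 33→(33−14)÷1=19=s, 15→(15−14)÷1=1=a, 37→(37−14)÷1=23=w.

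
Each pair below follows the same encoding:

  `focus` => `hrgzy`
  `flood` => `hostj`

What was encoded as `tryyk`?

In focus: f→h is +2, o→r is +3, c→g is +4, u→z is +5 — the shift increases by 1 each position. Letter i (0-indexed) is shifted by i+2, so successive shifts are 2, 3, 4, ….
Reversing it on tryyk: t−2=r, r−3=o, y−4=u, y−5=t, k−6=e.

route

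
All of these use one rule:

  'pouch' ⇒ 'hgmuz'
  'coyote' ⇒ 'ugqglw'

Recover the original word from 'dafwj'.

Each letter is shifted forward by 18 in the alphabet (a Caesar shift of +18).
Reversing it on dafwj: d−18=l, a−18=i, f−18=n, w−18=e, j−18=r.

liner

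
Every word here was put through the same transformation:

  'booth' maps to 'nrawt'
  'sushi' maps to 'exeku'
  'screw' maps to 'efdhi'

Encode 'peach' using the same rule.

bhmft

The shifts repeat in a cycle of length 2: positions 0,1,… shift by +12, +3, then the pattern repeats.
Applying it to peach: p+12=b, e+3=h, a+12=m, c+3=f, h+12=t.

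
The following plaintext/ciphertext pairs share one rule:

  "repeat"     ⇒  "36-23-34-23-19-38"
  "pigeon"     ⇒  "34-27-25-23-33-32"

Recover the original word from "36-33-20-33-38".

robot

Letters become their 1-based position plus 18 (so a→19, b→20, …).
Undoing it on 36-33-20-33-38: 36→(36−18)÷1=18=r, 33→(33−18)÷1=15=o, 20→(20−18)÷1=2=b, 33→(33−18)÷1=15=o, 38→(38−18)÷1=20=t.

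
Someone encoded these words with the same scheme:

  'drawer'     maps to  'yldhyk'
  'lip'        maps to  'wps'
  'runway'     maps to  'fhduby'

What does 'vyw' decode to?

Two steps: reverse the string, then apply a Caesar shift of +7.
Undoing it on vyw: shift back: v−7=o, y−7=r, w−7=p → orp; then reverse → pro.

pro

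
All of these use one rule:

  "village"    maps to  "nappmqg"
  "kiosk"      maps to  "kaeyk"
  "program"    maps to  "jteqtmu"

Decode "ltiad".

v(21)→n(13) and i(8)→a(0) fit y≡5x+12 (mod 26); the inverse of 5 mod 26 is 21. This is an affine cipher: with a=0,…,z=25, each position x becomes (5x+12) mod 26.
Undoing it on ltiad: l(11)→21·(11−12)≡5=f; t(19)→21·(19−12)≡17=r; i(8)→21·(8−12)≡20=u; a(0)→21·(0−12)≡8=i; d(3)→21·(3−12)≡19=t (all mod 26).

fruit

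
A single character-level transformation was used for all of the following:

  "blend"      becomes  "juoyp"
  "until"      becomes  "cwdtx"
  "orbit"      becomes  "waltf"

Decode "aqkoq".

In blend: b→j is +8, l→u is +9, e→o is +10, n→y is +11 — the shift increases by 1 each position. The shift increases by 1 at each position, starting from +8: 8, 9, 10, ….
Decoding aqkoq: a−8=s, q−9=h, k−10=a, o−11=d, q−12=e.

shade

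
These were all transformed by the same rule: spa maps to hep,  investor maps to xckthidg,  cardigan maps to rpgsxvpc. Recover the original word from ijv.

tug

Each letter is shifted forward by 15 in the alphabet (a Caesar shift of +15).
Decoding ijv: i−15=t, j−15=u, v−15=g.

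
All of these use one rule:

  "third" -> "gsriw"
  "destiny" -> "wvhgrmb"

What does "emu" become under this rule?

Each pair mirrors across the alphabet (t↔g, h↔s, i↔r): positions sum to 25. This is the alphabet-reversal cipher (Atbash): a becomes z, b becomes y, etc.
For emu: e↔v, m↔n, u↔f.

vnf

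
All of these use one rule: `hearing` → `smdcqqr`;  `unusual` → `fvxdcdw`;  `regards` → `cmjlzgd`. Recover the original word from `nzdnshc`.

Shifts by position in hearing: pos 0: h→s (+11), pos 1: e→m (+8), pos 2: a→d (+3), pos 3: r→c (+11), pos 4: i→q (+8), pos 5: n→q (+3) — repeating every 3. A repeating key of period 3 is used — shifts +11, +8, +3 over and over.
Reversing it on nzdnshc: n−11=c, z−8=r, d−3=a, n−11=c, s−8=k, h−3=e, c−11=r.

cracker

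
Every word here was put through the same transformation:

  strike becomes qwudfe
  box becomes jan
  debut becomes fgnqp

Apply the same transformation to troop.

The output letters match the input read backwards, each shifted +12: strike reversed is ekirts. The word is reversed, then every letter is shifted forward by 12.
For troop: reverse → poort; then shift: p+12=b, o+12=a, o+12=a, r+12=d, t+12=f.

baadf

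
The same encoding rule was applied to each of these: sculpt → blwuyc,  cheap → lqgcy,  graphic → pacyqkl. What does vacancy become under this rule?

eclcwlh

Two shifts are in play — +2 for a/e/i/o/u, +9 for every other letter.
For vacancy: v(cons)+9=e, a(vowel)+2=c, c(cons)+9=l, a(vowel)+2=c, n(cons)+9=w, c(cons)+9=l, y(cons)+9=h.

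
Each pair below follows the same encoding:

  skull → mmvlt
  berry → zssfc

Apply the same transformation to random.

npeobs

The output letters match the input read backwards, each shifted +1: skull reversed is lluks. Read the word backwards and shift each letter +1.
Applying it to random: reverse → modnar; then shift: m+1=n, o+1=p, d+1=e, n+1=o, a+1=b, r+1=s.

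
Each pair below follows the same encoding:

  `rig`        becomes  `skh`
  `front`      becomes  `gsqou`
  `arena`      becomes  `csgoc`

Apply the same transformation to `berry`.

The shift depends on letter class: consonant r→s is +1, but vowel i→k is +2. The rule splits by letter class: vowels +2, consonants +1.
On berry: b(cons)+1=c, e(vowel)+2=g, r(cons)+1=s, r(cons)+1=s, y(cons)+1=z.

cgssz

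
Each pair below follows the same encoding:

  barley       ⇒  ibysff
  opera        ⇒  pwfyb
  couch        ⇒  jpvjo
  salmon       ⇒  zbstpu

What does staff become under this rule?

zabmm

Vowels shift forward by 1 and consonants shift forward by 7.
On staff: s(cons)+7=z, t(cons)+7=a, a(vowel)+1=b, f(cons)+7=m, f(cons)+7=m.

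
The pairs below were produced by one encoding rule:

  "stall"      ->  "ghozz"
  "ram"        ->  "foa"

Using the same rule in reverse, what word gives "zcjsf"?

lover

Compare letters: s→g is +14, t→h is +14, a→o is +14 — a constant shift. It's a constant shift of +14 (ROT14).
Reversing it on zcjsf: z−14=l, c−14=o, j−14=v, s−14=e, f−14=r.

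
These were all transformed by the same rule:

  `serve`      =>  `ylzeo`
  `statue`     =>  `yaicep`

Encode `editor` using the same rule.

kkqcyc

In serve: s→y is +6, e→l is +7, r→z is +8, v→e is +9 — the shift increases by 1 each position. Each letter shifts forward by (position + 6), i.e. 6, 7, 8, … — the shift grows by one for each successive letter.
For editor: e+6=k, d+7=k, i+8=q, t+9=c, o+10=y, r+11=c.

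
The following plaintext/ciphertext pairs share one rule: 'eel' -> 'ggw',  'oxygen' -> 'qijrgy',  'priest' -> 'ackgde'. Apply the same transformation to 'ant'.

The shift depends on letter class: consonant l→w is +11, but vowel e→g is +2. Vowels shift forward by 2 and consonants shift forward by 11.
On ant: a(vowel)+2=c, n(cons)+11=y, t(cons)+11=e.

cye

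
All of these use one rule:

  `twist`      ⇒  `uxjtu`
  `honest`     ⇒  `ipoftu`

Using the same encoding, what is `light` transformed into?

Compare letters: t→u is +1, w→x is +1, i→j is +1 — a constant shift. This is a Caesar cipher with shift 1.
Applying it to light: l+1=m, i+1=j, g+1=h, h+1=i, t+1=u.

mjhiu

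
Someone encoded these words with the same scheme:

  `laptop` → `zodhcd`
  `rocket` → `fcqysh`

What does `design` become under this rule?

Compare letters: l→z is +14, a→o is +14, p→d is +14 — a constant shift. It's a constant shift of +14 (ROT14).
Applying it to design: d+14=r, e+14=s, s+14=g, i+14=w, g+14=u, n+14=b.

rsgwub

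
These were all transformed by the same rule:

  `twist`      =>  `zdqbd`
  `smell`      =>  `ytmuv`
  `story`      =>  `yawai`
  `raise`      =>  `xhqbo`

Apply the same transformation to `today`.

zvlji

In twist: t→z is +6, w→d is +7, i→q is +8, s→b is +9 — the shift increases by 1 each position. The shift increases by 1 at each position, starting from +6: 6, 7, 8, ….
On today: t+6=z, o+7=v, d+8=l, a+9=j, y+10=i.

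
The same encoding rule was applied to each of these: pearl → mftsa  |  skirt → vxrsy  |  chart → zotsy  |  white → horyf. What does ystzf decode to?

trace

p(15)→m(12) and e(4)→f(5) fit y≡3x+19 (mod 26); the inverse of 3 mod 26 is 9. Each letter's alphabet position (a=0..z=25) is mapped through 3·x+19 mod 26 — an affine cipher.
Undoing it on ystzf: y(24)→9·(24−19)≡19=t; s(18)→9·(18−19)≡17=r; t(19)→9·(19−19)≡0=a; z(25)→9·(25−19)≡2=c; f(5)→9·(5−19)≡4=e (all mod 26).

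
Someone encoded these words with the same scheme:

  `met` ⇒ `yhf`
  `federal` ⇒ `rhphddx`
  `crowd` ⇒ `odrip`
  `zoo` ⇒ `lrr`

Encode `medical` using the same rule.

yhplodx

The shift depends on letter class: consonant m→y is +12, but vowel e→h is +3. The rule splits by letter class: vowels +3, consonants +12.
On medical: m(cons)+12=y, e(vowel)+3=h, d(cons)+12=p, i(vowel)+3=l, c(cons)+12=o, a(vowel)+3=d, l(cons)+12=x.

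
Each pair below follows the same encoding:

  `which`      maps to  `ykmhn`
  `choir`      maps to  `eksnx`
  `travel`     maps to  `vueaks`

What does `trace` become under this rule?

The shift increases by 1 at each position, starting from +2: 2, 3, 4, ….
For trace: t+2=v, r+3=u, a+4=e, c+5=h, e+6=k.

vuehk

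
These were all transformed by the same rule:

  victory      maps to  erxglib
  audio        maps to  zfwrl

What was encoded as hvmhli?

Each pair mirrors across the alphabet (v↔e, i↔r, c↔x): positions sum to 25. Letters are reflected about the middle of the alphabet (position → 25−position): Atbash.
Decoding hvmhli: h↔s, v↔e, m↔n, h↔s, l↔o, i↔r.

sensor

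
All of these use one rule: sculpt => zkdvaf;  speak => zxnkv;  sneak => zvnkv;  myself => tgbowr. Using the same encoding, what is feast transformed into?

In sculpt: s→z is +7, c→k is +8, u→d is +9, l→v is +10 — the shift increases by 1 each position. Each letter shifts forward by (position + 7), i.e. 7, 8, 9, … — the shift grows by one for each successive letter.
On feast: f+7=m, e+8=m, a+9=j, s+10=c, t+11=e.

mmjce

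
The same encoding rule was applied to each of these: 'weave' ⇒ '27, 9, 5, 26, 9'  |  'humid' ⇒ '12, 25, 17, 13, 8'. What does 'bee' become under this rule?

w is letter #23 and maps to 27: an offset of 4. The number is (letter's place in the alphabet, a=1) + 4.
Applying it to bee: b=2→6, e=5→9, e=5→9.

6, 9, 9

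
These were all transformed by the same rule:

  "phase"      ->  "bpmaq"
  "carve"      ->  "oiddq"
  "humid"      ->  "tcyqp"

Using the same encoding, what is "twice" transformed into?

feukq

Shifts by position in phase: pos 0: p→b (+12), pos 1: h→p (+8), pos 2: a→m (+12), pos 3: s→a (+8) — repeating every 2. A repeating key of period 2 is used — shifts +12, +8 over and over.
Applying it to twice: t+12=f, w+8=e, i+12=u, c+8=k, e+12=q.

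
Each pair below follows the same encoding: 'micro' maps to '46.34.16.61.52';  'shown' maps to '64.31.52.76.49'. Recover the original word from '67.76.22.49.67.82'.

m(#13)→46 and i(#9)→34: differences scale by 3, so n = 3·pos + 7. Each letter becomes 3×(its alphabet position, a=1..z=26) + 7.
Decoding 67.76.22.49.67.82: 67→(67−7)÷3=20=t, 76→(76−7)÷3=23=w, 22→(22−7)÷3=5=e, 49→(49−7)÷3=14=n, 67→(67−7)÷3=20=t, 82→(82−7)÷3=25=y.

twenty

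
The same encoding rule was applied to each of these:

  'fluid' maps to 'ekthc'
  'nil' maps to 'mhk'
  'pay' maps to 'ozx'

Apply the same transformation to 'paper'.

This is a Caesar cipher with shift 25.
On paper: p+25=o, a+25=z, p+25=o, e+25=d, r+25=q.

ozodq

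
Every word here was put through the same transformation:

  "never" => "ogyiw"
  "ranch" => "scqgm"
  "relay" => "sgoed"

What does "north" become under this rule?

oquxm

In never: n→o is +1, e→g is +2, v→y is +3, e→i is +4 — the shift increases by 1 each position. Each letter shifts forward by (position + 1), i.e. 1, 2, 3, … — the shift grows by one for each successive letter.
For north: n+1=o, o+2=q, r+3=u, t+4=x, h+5=m.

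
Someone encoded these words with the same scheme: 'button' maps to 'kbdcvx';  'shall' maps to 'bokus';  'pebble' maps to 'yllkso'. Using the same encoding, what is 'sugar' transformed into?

bbqjy

Shifts by position in button: pos 0: b→k (+9), pos 1: u→b (+7), pos 2: t→d (+10), pos 3: t→c (+9), pos 4: o→v (+7), pos 5: n→x (+10) — repeating every 3. The shifts repeat in a cycle of length 3: positions 0,1,… shift by +9, +7, +10, then the pattern repeats.
On sugar: s+9=b, u+7=b, g+10=q, a+9=j, r+7=y.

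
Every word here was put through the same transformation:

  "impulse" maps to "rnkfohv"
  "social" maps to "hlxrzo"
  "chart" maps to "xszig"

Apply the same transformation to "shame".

hsznv

Each pair mirrors across the alphabet (i↔r, m↔n, p↔k): positions sum to 25. This is the alphabet-reversal cipher (Atbash): a becomes z, b becomes y, etc.
On shame: s↔h, h↔s, a↔z, m↔n, e↔v.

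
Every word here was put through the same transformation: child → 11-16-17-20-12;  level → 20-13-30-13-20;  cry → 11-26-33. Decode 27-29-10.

Each letter is replaced by its alphabet position (a=1..z=26) + 8.
Decoding 27-29-10: 27→(27−8)÷1=19=s, 29→(29−8)÷1=21=u, 10→(10−8)÷1=2=b.

sub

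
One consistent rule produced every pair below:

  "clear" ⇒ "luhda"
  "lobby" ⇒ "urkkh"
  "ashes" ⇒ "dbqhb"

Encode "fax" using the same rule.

odg

The shift depends on letter class: consonant c→l is +9, but vowel e→h is +3. Vowels shift forward by 3 and consonants shift forward by 9.
Applying it to fax: f(cons)+9=o, a(vowel)+3=d, x(cons)+9=g.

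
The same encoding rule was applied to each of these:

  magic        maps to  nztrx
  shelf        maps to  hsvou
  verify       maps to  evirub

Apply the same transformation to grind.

tirmw

Each pair mirrors across the alphabet (m↔n, a↔z, g↔t): positions sum to 25. Letters are reflected about the middle of the alphabet (position → 25−position): Atbash.
For grind: g↔t, r↔i, i↔r, n↔m, d↔w.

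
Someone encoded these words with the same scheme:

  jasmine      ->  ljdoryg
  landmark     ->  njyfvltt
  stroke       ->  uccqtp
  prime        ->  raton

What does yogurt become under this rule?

axrwae

Shifts by position in jasmine: pos 0: j→l (+2), pos 1: a→j (+9), pos 2: s→d (+11), pos 3: m→o (+2), pos 4: i→r (+9), pos 5: n→y (+11) — repeating every 3. The shifts repeat in a cycle of length 3: positions 0,1,… shift by +2, +9, +11, then the pattern repeats.
Applying it to yogurt: y+2=a, o+9=x, g+11=r, u+2=w, r+9=a, t+11=e.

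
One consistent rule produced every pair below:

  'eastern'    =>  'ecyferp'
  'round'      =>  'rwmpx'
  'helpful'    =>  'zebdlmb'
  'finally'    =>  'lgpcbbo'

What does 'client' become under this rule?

Each letter's alphabet position (a=0..z=25) is mapped through 7·x+2 mod 26 — an affine cipher.
On client: c(2)→7·2+2≡16=q; l(11)→7·11+2≡1=b; i(8)→7·8+2≡6=g; e(4)→7·4+2≡4=e; n(13)→7·13+2≡15=p; t(19)→7·19+2≡5=f (all mod 26).

qbgepf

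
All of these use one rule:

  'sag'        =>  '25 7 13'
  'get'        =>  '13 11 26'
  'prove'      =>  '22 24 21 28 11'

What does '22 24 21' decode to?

pro

s is letter #19 and maps to 25: an offset of 6. Each letter is replaced by its alphabet position (a=1..z=26) + 6.
Decoding 22 24 21: 22→(22−6)÷1=16=p, 24→(24−6)÷1=18=r, 21→(21−6)÷1=15=o.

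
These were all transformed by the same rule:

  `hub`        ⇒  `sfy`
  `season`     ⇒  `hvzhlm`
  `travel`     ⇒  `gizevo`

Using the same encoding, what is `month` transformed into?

nlmgs

Each pair mirrors across the alphabet (h↔s, u↔f, b↔y): positions sum to 25. Letters are reflected about the middle of the alphabet (position → 25−position): Atbash.
Applying it to month: m↔n, o↔l, n↔m, t↔g, h↔s.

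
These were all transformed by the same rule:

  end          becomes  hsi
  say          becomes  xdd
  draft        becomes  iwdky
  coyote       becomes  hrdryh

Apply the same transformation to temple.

yhruqh

The shift depends on letter class: consonant n→s is +5, but vowel e→h is +3. The rule splits by letter class: vowels +3, consonants +5.
On temple: t(cons)+5=y, e(vowel)+3=h, m(cons)+5=r, p(cons)+5=u, l(cons)+5=q, e(vowel)+3=h.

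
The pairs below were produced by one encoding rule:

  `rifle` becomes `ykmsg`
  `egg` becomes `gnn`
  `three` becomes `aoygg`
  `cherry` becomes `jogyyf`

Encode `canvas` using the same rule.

jcuccz

The shift depends on letter class: consonant r→y is +7, but vowel i→k is +2. The rule splits by letter class: vowels +2, consonants +7.
On canvas: c(cons)+7=j, a(vowel)+2=c, n(cons)+7=u, v(cons)+7=c, a(vowel)+2=c, s(cons)+7=z.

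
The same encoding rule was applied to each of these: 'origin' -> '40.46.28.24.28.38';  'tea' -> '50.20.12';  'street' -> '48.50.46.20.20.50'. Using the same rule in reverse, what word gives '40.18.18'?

o(#15)→40 and r(#18)→46: differences scale by 2, so n = 2·pos + 10. The formula is n = 2×(alphabet index, a=1) + 10.
Reversing it on 40.18.18: 40→(40−10)÷2=15=o, 18→(18−10)÷2=4=d, 18→(18−10)÷2=4=d.

odd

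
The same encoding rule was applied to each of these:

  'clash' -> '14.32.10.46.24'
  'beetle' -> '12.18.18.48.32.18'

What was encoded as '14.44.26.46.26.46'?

c(#3)→14 and l(#12)→32: differences scale by 2, so n = 2·pos + 8. With a=1..z=26, the number is 2·pos + 8.
Decoding 14.44.26.46.26.46: 14→(14−8)÷2=3=c, 44→(44−8)÷2=18=r, 26→(26−8)÷2=9=i, 46→(46−8)÷2=19=s, 26→(26−8)÷2=9=i, 46→(46−8)÷2=19=s.

crisis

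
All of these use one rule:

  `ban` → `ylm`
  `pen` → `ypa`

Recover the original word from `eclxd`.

smart

Two steps: reverse the string, then apply a Caesar shift of +11.
Reversing it on eclxd: shift back: e−11=t, c−11=r, l−11=a, x−11=m, d−11=s → trams; then reverse → smart.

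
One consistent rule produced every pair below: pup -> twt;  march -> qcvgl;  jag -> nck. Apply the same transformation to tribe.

The shift depends on letter class: consonant p→t is +4, but vowel u→w is +2. The rule splits by letter class: vowels +2, consonants +4.
On tribe: t(cons)+4=x, r(cons)+4=v, i(vowel)+2=k, b(cons)+4=f, e(vowel)+2=g.

xvkfg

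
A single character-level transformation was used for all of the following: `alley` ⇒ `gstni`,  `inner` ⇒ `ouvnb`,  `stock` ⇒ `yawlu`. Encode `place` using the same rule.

vsilo

The shift increases by 1 at each position, starting from +6: 6, 7, 8, ….
Applying it to place: p+6=v, l+7=s, a+8=i, c+9=l, e+10=o.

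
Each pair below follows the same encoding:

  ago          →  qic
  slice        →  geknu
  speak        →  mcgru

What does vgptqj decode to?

The output letters match the input read backwards, each shifted +2: ago reversed is oga. Two steps: reverse the string, then apply a Caesar shift of +2.
Decoding vgptqj: shift back: v−2=t, g−2=e, p−2=n, t−2=r, q−2=o, j−2=h → tenroh; then reverse → hornet.

hornet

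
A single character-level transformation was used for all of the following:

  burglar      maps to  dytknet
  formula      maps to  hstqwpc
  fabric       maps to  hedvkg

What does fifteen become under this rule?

hmhxgip

The shifts repeat in a cycle of length 2: positions 0,1,… shift by +2, +4, then the pattern repeats.
Applying it to fifteen: f+2=h, i+4=m, f+2=h, t+4=x, e+2=g, e+4=i, n+2=p.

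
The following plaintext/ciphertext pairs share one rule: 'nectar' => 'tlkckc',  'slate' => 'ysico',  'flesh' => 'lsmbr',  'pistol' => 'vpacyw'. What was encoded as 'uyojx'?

The shift increases by 1 at each position, starting from +6: 6, 7, 8, ….
Reversing it on uyojx: u−6=o, y−7=r, o−8=g, j−9=a, x−10=n.

organ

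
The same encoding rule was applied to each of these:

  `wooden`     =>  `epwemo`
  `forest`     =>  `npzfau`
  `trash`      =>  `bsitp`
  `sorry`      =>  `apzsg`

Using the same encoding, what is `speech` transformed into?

aqmfki

The shifts repeat in a cycle of length 2: positions 0,1,… shift by +8, +1, then the pattern repeats.
Applying it to speech: s+8=a, p+1=q, e+8=m, e+1=f, c+8=k, h+1=i.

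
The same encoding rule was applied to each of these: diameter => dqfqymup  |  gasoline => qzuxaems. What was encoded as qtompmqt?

The output letters match the input read backwards, each shifted +12: diameter reversed is retemaid. The word is reversed, then every letter is shifted forward by 12.
Reversing it on qtompmqt: shift back: q−12=e, t−12=h, o−12=c, m−12=a, p−12=d, m−12=a, q−12=e, t−12=h → ehcadaeh; then reverse → headache.

headache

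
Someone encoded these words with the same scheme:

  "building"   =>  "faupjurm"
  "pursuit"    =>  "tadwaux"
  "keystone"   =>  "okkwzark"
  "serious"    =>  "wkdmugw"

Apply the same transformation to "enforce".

itrsxoi

Shifts by position in building: pos 0: b→f (+4), pos 1: u→a (+6), pos 2: i→u (+12), pos 3: l→p (+4), pos 4: d→j (+6), pos 5: i→u (+12) — repeating every 3. It's a Vigenère-style cipher with numeric key [4,6,12]: position i shifts by key[i mod 3].
On enforce: e+4=i, n+6=t, f+12=r, o+4=s, r+6=x, c+12=o, e+4=i.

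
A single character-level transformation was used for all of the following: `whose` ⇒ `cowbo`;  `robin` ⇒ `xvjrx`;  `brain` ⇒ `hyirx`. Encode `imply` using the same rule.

In whose: w→c is +6, h→o is +7, o→w is +8, s→b is +9 — the shift increases by 1 each position. Letter i (0-indexed) is shifted by i+6, so successive shifts are 6, 7, 8, ….
For imply: i+6=o, m+7=t, p+8=x, l+9=u, y+10=i.

otxui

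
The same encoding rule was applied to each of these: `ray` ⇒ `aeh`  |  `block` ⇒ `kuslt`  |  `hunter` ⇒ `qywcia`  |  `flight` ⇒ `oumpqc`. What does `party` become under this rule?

yeach

The shift depends on letter class: consonant r→a is +9, but vowel a→e is +4. Two shifts are in play — +4 for a/e/i/o/u, +9 for every other letter.
Applying it to party: p(cons)+9=y, a(vowel)+4=e, r(cons)+9=a, t(cons)+9=c, y(cons)+9=h.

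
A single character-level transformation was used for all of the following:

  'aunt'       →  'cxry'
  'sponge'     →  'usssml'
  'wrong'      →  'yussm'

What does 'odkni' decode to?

In aunt: a→c is +2, u→x is +3, n→r is +4, t→y is +5 — the shift increases by 1 each position. The shift increases by 1 at each position, starting from +2: 2, 3, 4, ….
Decoding odkni: o−2=m, d−3=a, k−4=g, n−5=i, i−6=c.

magic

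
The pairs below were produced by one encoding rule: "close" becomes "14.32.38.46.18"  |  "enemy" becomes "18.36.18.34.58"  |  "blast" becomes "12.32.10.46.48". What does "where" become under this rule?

54.24.18.44.18

The formula is n = 2×(alphabet index, a=1) + 8.
For where: w=23→54, h=8→24, e=5→18, r=18→44, e=5→18.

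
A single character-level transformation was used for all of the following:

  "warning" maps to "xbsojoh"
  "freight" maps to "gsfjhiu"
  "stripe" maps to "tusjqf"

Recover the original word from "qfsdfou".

percent

This is a Caesar cipher with shift 1.
Reversing it on qfsdfou: q−1=p, f−1=e, s−1=r, d−1=c, f−1=e, o−1=n, u−1=t.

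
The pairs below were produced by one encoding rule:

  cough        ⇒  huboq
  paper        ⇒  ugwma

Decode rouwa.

minor

The shift increases by 1 at each position, starting from +5: 5, 6, 7, ….
Undoing it on rouwa: r−5=m, o−6=i, u−7=n, w−8=o, a−9=r.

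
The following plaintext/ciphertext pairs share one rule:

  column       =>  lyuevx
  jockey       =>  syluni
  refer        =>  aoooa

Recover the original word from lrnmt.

Shifts by position in column: pos 0: c→l (+9), pos 1: o→y (+10), pos 2: l→u (+9), pos 3: u→e (+10) — repeating every 2. It's a Vigenère-style cipher with numeric key [9,10]: position i shifts by key[i mod 2].
Undoing it on lrnmt: l−9=c, r−10=h, n−9=e, m−10=c, t−9=k.

check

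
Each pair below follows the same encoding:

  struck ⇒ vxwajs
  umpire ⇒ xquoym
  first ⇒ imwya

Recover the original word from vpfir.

In struck: s→v is +3, t→x is +4, r→w is +5, u→a is +6 — the shift increases by 1 each position. Each letter shifts forward by (position + 3), i.e. 3, 4, 5, … — the shift grows by one for each successive letter.
Decoding vpfir: v−3=s, p−4=l, f−5=a, i−6=c, r−7=k.

slack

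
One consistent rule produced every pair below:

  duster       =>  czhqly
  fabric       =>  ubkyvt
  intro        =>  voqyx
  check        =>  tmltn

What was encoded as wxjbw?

d(3)→c(2) and u(20)→z(25) fit y≡9x+1 (mod 26); the inverse of 9 mod 26 is 3. Treating letters as 0–25, the rule is x ↦ 9x + 1 (mod 26).
Undoing it on wxjbw: w(22)→3·(22−1)≡11=l; x(23)→3·(23−1)≡14=o; j(9)→3·(9−1)≡24=y; b(1)→3·(1−1)≡0=a; w(22)→3·(22−1)≡11=l (all mod 26).

loyal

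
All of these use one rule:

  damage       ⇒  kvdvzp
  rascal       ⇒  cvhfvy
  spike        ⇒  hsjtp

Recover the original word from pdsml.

empty

d(3)→k(10) and a(0)→v(21) fit y≡5x+21 (mod 26); the inverse of 5 mod 26 is 21. This is an affine cipher: with a=0,…,z=25, each position x becomes (5x+21) mod 26.
Decoding pdsml: p(15)→21·(15−21)≡4=e; d(3)→21·(3−21)≡12=m; s(18)→21·(18−21)≡15=p; m(12)→21·(12−21)≡19=t; l(11)→21·(11−21)≡24=y (all mod 26).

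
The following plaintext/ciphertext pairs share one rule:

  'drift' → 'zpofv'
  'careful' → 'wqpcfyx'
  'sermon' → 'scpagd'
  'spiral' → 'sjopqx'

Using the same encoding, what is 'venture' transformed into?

bcdvypc

d(3)→z(25) and r(17)→p(15) fit y≡3x+16 (mod 26); the inverse of 3 mod 26 is 9. Treating letters as 0–25, the rule is x ↦ 3x + 16 (mod 26).
On venture: v(21)→3·21+16≡1=b; e(4)→3·4+16≡2=c; n(13)→3·13+16≡3=d; t(19)→3·19+16≡21=v; u(20)→3·20+16≡24=y; r(17)→3·17+16≡15=p; e(4)→3·4+16≡2=c (all mod 26).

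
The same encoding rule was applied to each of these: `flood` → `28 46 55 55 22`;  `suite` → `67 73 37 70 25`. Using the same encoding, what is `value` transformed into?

f(#6)→28 and l(#12)→46: differences scale by 3, so n = 3·pos + 10. The formula is n = 3×(alphabet index, a=1) + 10.
Applying it to value: v=22→76, a=1→13, l=12→46, u=21→73, e=5→25.

76 13 46 73 25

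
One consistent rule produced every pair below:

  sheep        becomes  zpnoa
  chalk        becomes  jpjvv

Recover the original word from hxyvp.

In sheep: s→z is +7, h→p is +8, e→n is +9, e→o is +10 — the shift increases by 1 each position. The shift increases by 1 at each position, starting from +7: 7, 8, 9, ….
Undoing it on hxyvp: h−7=a, x−8=p, y−9=p, v−10=l, p−11=e.

apple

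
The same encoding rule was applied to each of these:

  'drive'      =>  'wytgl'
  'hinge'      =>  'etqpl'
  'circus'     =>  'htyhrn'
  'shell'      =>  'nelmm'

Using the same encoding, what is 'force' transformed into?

d(3)→w(22) and r(17)→y(24) fit y≡15x+3 (mod 26); the inverse of 15 mod 26 is 7. This is an affine cipher: with a=0,…,z=25, each position x becomes (15x+3) mod 26.
Applying it to force: f(5)→15·5+3≡0=a; o(14)→15·14+3≡5=f; r(17)→15·17+3≡24=y; c(2)→15·2+3≡7=h; e(4)→15·4+3≡11=l (all mod 26).

afyhl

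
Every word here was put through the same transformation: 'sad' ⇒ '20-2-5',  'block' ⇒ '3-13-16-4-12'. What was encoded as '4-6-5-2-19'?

cedar

s is letter #19 and maps to 20: an offset of 1. Letters become their 1-based position plus 1 (so a→2, b→3, …).
Undoing it on 4-6-5-2-19: 4→(4−1)÷1=3=c, 6→(6−1)÷1=5=e, 5→(5−1)÷1=4=d, 2→(2−1)÷1=1=a, 19→(19−1)÷1=18=r.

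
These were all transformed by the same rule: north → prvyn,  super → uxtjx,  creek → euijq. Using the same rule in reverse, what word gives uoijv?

sleep

In north: n→p is +2, o→r is +3, r→v is +4, t→y is +5 — the shift increases by 1 each position. The shift increases by 1 at each position, starting from +2: 2, 3, 4, ….
Decoding uoijv: u−2=s, o−3=l, i−4=e, j−5=e, v−6=p.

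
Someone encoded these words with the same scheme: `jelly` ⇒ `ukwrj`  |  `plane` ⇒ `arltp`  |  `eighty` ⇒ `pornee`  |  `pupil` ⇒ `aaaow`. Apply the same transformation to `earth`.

pgczs

Shifts by position in jelly: pos 0: j→u (+11), pos 1: e→k (+6), pos 2: l→w (+11), pos 3: l→r (+6) — repeating every 2. A repeating key of period 2 is used — shifts +11, +6 over and over.
Applying it to earth: e+11=p, a+6=g, r+11=c, t+6=z, h+11=s.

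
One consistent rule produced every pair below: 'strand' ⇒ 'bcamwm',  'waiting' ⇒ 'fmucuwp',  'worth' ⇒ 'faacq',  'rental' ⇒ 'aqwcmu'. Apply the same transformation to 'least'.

The rule splits by letter class: vowels +12, consonants +9.
On least: l(cons)+9=u, e(vowel)+12=q, a(vowel)+12=m, s(cons)+9=b, t(cons)+9=c.

uqmbc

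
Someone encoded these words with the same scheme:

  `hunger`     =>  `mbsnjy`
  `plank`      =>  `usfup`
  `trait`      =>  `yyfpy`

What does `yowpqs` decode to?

thrill

Shifts by position in hunger: pos 0: h→m (+5), pos 1: u→b (+7), pos 2: n→s (+5), pos 3: g→n (+7) — repeating every 2. A repeating key of period 2 is used — shifts +5, +7 over and over.
Decoding yowpqs: y−5=t, o−7=h, w−5=r, p−7=i, q−5=l, s−7=l.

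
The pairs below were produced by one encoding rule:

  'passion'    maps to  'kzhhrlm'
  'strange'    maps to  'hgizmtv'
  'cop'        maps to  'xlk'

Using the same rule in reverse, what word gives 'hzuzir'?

Each letter is replaced by its mirror in the alphabet: a↔z, b↔y, c↔x, and so on (the Atbash cipher).
Decoding hzuzir: h↔s, z↔a, u↔f, z↔a, i↔r, r↔i.

safari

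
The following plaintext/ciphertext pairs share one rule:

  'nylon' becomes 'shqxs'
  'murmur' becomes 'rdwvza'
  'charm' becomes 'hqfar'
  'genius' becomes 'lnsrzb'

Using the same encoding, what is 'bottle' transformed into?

gxycqn

Shifts by position in nylon: pos 0: n→s (+5), pos 1: y→h (+9), pos 2: l→q (+5), pos 3: o→x (+9) — repeating every 2. The shifts repeat in a cycle of length 2: positions 0,1,… shift by +5, +9, then the pattern repeats.
For bottle: b+5=g, o+9=x, t+5=y, t+9=c, l+5=q, e+9=n.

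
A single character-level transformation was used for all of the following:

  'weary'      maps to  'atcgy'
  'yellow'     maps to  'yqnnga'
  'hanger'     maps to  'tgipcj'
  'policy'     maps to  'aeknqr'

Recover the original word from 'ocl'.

The output letters match the input read backwards, each shifted +2: weary reversed is yraew. Two steps: reverse the string, then apply a Caesar shift of +2.
Reversing it on ocl: shift back: o−2=m, c−2=a, l−2=j → maj; then reverse → jam.

jam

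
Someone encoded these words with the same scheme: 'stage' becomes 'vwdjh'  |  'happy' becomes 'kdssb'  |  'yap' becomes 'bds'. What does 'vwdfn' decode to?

Compare letters: s→v is +3, t→w is +3, a→d is +3 — a constant shift. It's a constant shift of +3 (ROT3).
Decoding vwdfn: v−3=s, w−3=t, d−3=a, f−3=c, n−3=k.

stack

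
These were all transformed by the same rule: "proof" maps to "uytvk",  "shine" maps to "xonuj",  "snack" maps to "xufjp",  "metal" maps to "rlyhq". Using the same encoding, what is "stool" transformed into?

Shifts by position in proof: pos 0: p→u (+5), pos 1: r→y (+7), pos 2: o→t (+5), pos 3: o→v (+7) — repeating every 2. A repeating key of period 2 is used — shifts +5, +7 over and over.
For stool: s+5=x, t+7=a, o+5=t, o+7=v, l+5=q.

xatvq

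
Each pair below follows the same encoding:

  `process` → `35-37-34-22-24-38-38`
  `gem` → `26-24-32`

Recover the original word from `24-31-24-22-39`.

Each letter is replaced by its alphabet position (a=1..z=26) + 19.
Decoding 24-31-24-22-39: 24→(24−19)÷1=5=e, 31→(31−19)÷1=12=l, 24→(24−19)÷1=5=e, 22→(22−19)÷1=3=c, 39→(39−19)÷1=20=t.

elect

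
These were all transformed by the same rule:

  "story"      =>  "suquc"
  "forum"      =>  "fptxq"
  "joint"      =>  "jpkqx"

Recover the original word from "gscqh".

grand

In story: s→s is +0, t→u is +1, o→q is +2, r→u is +3 — the shift increases by 1 each position. Letter i (0-indexed) is shifted by i+0, so successive shifts are 0, 1, 2, ….
Reversing it on gscqh: g−0=g, s−1=r, c−2=a, q−3=n, h−4=d.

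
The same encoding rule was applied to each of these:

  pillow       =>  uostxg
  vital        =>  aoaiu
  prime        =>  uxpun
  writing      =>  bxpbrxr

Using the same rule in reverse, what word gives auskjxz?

Letter i (0-indexed) is shifted by i+5, so successive shifts are 5, 6, 7, ….
Decoding auskjxz: a−5=v, u−6=o, s−7=l, k−8=c, j−9=a, x−10=n, z−11=o.

volcano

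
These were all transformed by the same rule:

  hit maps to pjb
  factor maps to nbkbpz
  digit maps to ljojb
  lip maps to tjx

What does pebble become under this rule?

xfjjtf

The shift depends on letter class: consonant h→p is +8, but vowel i→j is +1. The rule splits by letter class: vowels +1, consonants +8.
On pebble: p(cons)+8=x, e(vowel)+1=f, b(cons)+8=j, b(cons)+8=j, l(cons)+8=t, e(vowel)+1=f.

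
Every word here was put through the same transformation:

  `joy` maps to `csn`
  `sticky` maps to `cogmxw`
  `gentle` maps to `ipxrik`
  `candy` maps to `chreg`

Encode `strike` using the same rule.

iomvxw

The output letters match the input read backwards, each shifted +4: joy reversed is yoj. Two steps: reverse the string, then apply a Caesar shift of +4.
On strike: reverse → ekirts; then shift: e+4=i, k+4=o, i+4=m, r+4=v, t+4=x, s+4=w.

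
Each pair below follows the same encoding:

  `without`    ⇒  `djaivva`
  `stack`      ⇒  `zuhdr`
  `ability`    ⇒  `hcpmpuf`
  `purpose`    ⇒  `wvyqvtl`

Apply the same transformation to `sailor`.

zbpmvs

Shifts by position in without: pos 0: w→d (+7), pos 1: i→j (+1), pos 2: t→a (+7), pos 3: h→i (+1) — repeating every 2. A repeating key of period 2 is used — shifts +7, +1 over and over.
Applying it to sailor: s+7=z, a+1=b, i+7=p, l+1=m, o+7=v, r+1=s.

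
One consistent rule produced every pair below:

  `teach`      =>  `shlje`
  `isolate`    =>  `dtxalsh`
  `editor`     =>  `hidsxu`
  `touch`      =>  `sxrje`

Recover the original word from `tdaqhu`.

t(19)→s(18) and e(4)→h(7) fit y≡25x+11 (mod 26); the inverse of 25 mod 26 is 25. Treating letters as 0–25, the rule is x ↦ 25x + 11 (mod 26).
Undoing it on tdaqhu: t(19)→25·(19−11)≡18=s; d(3)→25·(3−11)≡8=i; a(0)→25·(0−11)≡11=l; q(16)→25·(16−11)≡21=v; h(7)→25·(7−11)≡4=e; u(20)→25·(20−11)≡17=r (all mod 26).

silver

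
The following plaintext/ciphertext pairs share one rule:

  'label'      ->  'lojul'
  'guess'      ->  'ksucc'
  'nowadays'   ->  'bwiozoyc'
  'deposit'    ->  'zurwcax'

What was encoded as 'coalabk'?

l(11)→l(11) and a(0)→o(14) fit y≡21x+14 (mod 26); the inverse of 21 mod 26 is 5. Each letter's alphabet position (a=0..z=25) is mapped through 21·x+14 mod 26 — an affine cipher.
Undoing it on coalabk: c(2)→5·(2−14)≡18=s; o(14)→5·(14−14)≡0=a; a(0)→5·(0−14)≡8=i; l(11)→5·(11−14)≡11=l; a(0)→5·(0−14)≡8=i; b(1)→5·(1−14)≡13=n; k(10)→5·(10−14)≡6=g (all mod 26).

sailing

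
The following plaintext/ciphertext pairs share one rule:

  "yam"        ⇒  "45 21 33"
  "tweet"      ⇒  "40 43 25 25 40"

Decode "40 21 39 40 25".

y is letter #25 and maps to 45: an offset of 20. Each letter is replaced by its alphabet position (a=1..z=26) + 20.
Decoding 40 21 39 40 25: 40→(40−20)÷1=20=t, 21→(21−20)÷1=1=a, 39→(39−20)÷1=19=s, 40→(40−20)÷1=20=t, 25→(25−20)÷1=5=e.

taste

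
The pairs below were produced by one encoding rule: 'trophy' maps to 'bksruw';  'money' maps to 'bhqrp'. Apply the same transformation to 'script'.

wslufv

The output letters match the input read backwards, each shifted +3: trophy reversed is yhport. Two steps: reverse the string, then apply a Caesar shift of +3.
Applying it to script: reverse → tpircs; then shift: t+3=w, p+3=s, i+3=l, r+3=u, c+3=f, s+3=v.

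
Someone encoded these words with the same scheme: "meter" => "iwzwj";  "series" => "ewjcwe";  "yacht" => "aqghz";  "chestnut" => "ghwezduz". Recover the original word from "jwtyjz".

report

m(12)→i(8) and e(4)→w(22) fit y≡21x+16 (mod 26); the inverse of 21 mod 26 is 5. Each letter's alphabet position (a=0..z=25) is mapped through 21·x+16 mod 26 — an affine cipher.
Reversing it on jwtyjz: j(9)→5·(9−16)≡17=r; w(22)→5·(22−16)≡4=e; t(19)→5·(19−16)≡15=p; y(24)→5·(24−16)≡14=o; j(9)→5·(9−16)≡17=r; z(25)→5·(25−16)≡19=t (all mod 26).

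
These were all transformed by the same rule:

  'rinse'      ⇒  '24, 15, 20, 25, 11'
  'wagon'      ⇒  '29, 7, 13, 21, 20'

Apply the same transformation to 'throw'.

26, 14, 24, 21, 29

r is letter #18 and maps to 24: an offset of 6. Letters become their 1-based position plus 6 (so a→7, b→8, …).
Applying it to throw: t=20→26, h=8→14, r=18→24, o=15→21, w=23→29.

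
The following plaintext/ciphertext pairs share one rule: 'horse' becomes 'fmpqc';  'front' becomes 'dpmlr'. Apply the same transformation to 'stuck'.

Compare letters: h→f is +24, o→m is +24, r→p is +24 — a constant shift. Each letter is shifted forward by 24 in the alphabet (a Caesar shift of +24).
Applying it to stuck: s+24=q, t+24=r, u+24=s, c+24=a, k+24=i.

qrsai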